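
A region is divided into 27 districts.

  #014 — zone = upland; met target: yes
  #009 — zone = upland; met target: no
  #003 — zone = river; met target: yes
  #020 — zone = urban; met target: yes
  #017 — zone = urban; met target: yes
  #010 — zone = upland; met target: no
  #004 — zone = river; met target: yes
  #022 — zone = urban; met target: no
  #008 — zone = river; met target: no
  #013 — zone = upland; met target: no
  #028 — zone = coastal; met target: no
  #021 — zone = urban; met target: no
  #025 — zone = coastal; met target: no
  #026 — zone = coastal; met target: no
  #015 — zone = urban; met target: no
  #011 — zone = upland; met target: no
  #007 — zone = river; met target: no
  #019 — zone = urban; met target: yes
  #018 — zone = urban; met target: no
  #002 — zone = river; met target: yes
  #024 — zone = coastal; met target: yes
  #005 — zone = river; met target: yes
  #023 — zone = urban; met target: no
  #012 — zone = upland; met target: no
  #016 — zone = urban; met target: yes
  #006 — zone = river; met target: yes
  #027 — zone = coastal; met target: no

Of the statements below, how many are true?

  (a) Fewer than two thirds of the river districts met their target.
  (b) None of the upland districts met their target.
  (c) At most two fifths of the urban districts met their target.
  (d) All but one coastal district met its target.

0

(a) river: |A| = 7, |A ∩ B| = 5; needs |A ∩ B| / |A| < 2/3 — false.
(b) upland: |A| = 6, |A ∩ B| = 1; needs A ∩ B = ∅ (|A ∩ B| = 0) — false.
(c) urban: |A| = 9, |A ∩ B| = 4; needs |A ∩ B| / |A| ≤ 2/5 — false.
(d) coastal: |A| = 5, |A ∩ B| = 1; needs |A ∖ B| = 1 — false.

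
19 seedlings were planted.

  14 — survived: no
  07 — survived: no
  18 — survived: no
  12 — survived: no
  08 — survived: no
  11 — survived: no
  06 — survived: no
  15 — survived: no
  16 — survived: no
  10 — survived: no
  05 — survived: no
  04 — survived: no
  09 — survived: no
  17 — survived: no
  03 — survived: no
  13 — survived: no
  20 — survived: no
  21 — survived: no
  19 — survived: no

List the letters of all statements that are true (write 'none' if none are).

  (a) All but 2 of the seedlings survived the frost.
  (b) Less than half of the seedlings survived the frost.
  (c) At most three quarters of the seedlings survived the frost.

|A| = 19, |A ∩ B| = 0, |A ∖ B| = 19.
(a) |A ∖ B| = 2: fails.
(b) |A ∩ B| < |A ∖ B|: holds.
(c) |A ∩ B| / |A| ≤ 3/4: holds.

(b), (c)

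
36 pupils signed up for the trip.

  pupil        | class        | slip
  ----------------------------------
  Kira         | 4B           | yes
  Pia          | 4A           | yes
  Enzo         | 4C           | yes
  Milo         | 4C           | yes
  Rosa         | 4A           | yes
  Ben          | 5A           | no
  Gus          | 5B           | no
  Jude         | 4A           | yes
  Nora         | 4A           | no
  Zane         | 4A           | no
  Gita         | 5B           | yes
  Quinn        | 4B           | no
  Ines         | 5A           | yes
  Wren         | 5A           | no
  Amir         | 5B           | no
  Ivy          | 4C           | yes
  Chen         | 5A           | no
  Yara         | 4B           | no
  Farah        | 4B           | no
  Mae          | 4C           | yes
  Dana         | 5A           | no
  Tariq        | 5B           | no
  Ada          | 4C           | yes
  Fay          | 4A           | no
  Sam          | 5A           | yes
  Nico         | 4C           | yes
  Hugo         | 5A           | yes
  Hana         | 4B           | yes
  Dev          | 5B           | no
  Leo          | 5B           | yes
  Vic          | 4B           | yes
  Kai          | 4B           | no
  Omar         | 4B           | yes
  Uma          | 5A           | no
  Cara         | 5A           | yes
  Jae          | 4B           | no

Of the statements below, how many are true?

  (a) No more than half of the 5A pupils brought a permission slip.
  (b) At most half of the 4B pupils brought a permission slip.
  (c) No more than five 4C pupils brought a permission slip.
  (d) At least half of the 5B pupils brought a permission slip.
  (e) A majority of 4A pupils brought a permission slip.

2

(a) 5A: |A| = 9, |A ∩ B| = 4; needs |A ∩ B| ≤ |A ∖ B| — true.
(b) 4B: |A| = 9, |A ∩ B| = 4; needs |A ∩ B| ≤ |A ∖ B| — true.
(c) 4C: |A| = 6, |A ∩ B| = 6; needs |A ∩ B| ≤ 5 — false.
(d) 5B: |A| = 6, |A ∩ B| = 2; needs |A ∩ B| ≥ |A ∖ B| — false.
(e) 4A: |A| = 6, |A ∩ B| = 3; needs |A ∩ B| > |A ∖ B| — false.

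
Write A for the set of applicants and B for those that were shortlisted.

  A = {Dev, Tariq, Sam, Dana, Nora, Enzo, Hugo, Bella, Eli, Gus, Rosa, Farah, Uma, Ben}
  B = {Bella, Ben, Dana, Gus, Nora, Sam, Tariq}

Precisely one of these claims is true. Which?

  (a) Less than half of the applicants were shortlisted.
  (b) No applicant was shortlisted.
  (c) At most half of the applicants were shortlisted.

|A| = 14, |A ∩ B| = 7, |A ∖ B| = 7.
(a) requires |A ∩ B| < |A ∖ B|: false.
(b) requires A ∩ B = ∅ (|A ∩ B| = 0): false.
(c) requires |A ∩ B| ≤ |A ∖ B|: true.

(c)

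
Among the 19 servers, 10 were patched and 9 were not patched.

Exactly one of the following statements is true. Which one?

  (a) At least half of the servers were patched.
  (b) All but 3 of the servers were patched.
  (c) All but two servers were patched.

|A| = 19, |A ∩ B| = 10, |A ∖ B| = 9.
(a) requires |A ∩ B| ≥ |A ∖ B|: true.
(b) requires |A ∖ B| = 3: false.
(c) requires |A ∖ B| = 2: false.

(a)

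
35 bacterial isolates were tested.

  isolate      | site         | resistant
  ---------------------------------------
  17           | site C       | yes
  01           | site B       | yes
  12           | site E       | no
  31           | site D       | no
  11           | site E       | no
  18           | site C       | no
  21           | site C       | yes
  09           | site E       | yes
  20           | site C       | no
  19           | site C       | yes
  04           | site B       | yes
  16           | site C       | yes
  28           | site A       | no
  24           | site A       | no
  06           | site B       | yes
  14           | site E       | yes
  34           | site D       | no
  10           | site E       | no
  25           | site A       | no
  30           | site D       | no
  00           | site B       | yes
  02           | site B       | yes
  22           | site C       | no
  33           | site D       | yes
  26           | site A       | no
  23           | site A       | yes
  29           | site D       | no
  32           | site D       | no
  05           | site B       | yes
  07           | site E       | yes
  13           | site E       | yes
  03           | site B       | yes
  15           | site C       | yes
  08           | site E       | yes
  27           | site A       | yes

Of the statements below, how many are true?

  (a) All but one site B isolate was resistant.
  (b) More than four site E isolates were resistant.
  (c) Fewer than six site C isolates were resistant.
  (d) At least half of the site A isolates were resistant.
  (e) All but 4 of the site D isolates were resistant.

2

(a) site B: |A| = 7, |A ∩ B| = 7; needs |A ∖ B| = 1 — false.
(b) site E: |A| = 8, |A ∩ B| = 5; needs |A ∩ B| > 4 — true.
(c) site C: |A| = 8, |A ∩ B| = 5; needs |A ∩ B| < 6 — true.
(d) site A: |A| = 6, |A ∩ B| = 2; needs |A ∩ B| ≥ |A ∖ B| — false.
(e) site D: |A| = 6, |A ∩ B| = 1; needs |A ∖ B| = 4 — false.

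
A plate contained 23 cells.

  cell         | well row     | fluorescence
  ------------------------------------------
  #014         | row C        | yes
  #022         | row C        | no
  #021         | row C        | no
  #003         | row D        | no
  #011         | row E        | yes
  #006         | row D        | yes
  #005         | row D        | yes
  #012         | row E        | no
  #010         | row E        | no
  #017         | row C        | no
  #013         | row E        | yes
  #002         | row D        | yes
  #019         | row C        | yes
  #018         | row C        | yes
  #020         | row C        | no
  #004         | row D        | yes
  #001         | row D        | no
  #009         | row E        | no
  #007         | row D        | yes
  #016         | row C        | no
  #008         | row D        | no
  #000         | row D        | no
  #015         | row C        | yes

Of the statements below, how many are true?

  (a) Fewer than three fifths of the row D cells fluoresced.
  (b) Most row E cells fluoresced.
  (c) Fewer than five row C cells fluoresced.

(a) row D: |A| = 9, |A ∩ B| = 5; needs |A ∩ B| / |A| < 3/5 — true.
(b) row E: |A| = 5, |A ∩ B| = 2; needs |A ∩ B| > |A ∖ B| — false.
(c) row C: |A| = 9, |A ∩ B| = 4; needs |A ∩ B| < 5 — true.

2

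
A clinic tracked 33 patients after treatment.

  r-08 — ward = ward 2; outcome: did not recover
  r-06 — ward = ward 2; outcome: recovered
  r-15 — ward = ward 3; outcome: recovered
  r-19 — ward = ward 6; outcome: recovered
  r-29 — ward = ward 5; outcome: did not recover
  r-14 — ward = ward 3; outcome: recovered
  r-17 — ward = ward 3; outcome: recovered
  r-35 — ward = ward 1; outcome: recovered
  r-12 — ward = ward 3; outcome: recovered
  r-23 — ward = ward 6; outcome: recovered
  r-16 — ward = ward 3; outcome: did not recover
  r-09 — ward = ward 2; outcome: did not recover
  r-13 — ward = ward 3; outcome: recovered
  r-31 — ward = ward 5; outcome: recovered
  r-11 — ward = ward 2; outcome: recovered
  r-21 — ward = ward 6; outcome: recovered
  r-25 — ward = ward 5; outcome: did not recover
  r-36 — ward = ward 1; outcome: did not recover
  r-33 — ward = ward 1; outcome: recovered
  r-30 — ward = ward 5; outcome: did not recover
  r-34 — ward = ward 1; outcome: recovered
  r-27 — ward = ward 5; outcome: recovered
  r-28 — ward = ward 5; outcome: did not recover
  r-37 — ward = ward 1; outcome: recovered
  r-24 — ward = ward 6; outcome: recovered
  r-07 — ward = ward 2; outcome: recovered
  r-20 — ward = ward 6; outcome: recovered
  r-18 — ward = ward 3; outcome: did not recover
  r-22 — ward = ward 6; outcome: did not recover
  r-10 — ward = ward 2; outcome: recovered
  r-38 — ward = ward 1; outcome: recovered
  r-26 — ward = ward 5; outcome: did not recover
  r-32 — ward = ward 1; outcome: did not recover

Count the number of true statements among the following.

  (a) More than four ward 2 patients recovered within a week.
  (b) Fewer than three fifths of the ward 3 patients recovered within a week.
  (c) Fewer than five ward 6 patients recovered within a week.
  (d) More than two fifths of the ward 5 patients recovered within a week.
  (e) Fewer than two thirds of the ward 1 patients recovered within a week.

0

(a) ward 2: |A| = 6, |A ∩ B| = 4; needs |A ∩ B| > 4 — false.
(b) ward 3: |A| = 7, |A ∩ B| = 5; needs |A ∩ B| / |A| < 3/5 — false.
(c) ward 6: |A| = 6, |A ∩ B| = 5; needs |A ∩ B| < 5 — false.
(d) ward 5: |A| = 7, |A ∩ B| = 2; needs |A ∩ B| / |A| > 2/5 — false.
(e) ward 1: |A| = 7, |A ∩ B| = 5; needs |A ∩ B| / |A| < 2/3 — false.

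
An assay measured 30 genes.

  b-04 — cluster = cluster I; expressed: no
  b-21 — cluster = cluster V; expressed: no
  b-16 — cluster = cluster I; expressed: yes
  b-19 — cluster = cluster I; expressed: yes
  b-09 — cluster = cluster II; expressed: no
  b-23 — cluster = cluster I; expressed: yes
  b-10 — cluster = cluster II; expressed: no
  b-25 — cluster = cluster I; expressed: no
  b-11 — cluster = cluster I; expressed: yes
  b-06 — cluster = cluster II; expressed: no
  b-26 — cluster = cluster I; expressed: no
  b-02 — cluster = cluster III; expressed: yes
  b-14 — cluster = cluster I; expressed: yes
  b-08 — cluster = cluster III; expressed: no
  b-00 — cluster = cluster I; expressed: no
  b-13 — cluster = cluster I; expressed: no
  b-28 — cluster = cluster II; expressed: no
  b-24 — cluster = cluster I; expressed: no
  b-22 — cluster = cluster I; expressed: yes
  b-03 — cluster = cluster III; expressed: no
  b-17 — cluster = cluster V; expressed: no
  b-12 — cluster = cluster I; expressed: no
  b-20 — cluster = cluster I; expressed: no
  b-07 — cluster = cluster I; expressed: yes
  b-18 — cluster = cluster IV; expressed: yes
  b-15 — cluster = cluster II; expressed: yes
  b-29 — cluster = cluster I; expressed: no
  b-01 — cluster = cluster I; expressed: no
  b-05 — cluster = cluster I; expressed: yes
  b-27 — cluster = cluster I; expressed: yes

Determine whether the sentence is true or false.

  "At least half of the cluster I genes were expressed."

False

'At least half of the cluster I genes were expressed' holds iff |A ∩ B| ≥ |A ∖ B|.
|A| = 19, |A ∩ B| = 9, |A ∖ B| = 10.
9 < 10, so the statement is false.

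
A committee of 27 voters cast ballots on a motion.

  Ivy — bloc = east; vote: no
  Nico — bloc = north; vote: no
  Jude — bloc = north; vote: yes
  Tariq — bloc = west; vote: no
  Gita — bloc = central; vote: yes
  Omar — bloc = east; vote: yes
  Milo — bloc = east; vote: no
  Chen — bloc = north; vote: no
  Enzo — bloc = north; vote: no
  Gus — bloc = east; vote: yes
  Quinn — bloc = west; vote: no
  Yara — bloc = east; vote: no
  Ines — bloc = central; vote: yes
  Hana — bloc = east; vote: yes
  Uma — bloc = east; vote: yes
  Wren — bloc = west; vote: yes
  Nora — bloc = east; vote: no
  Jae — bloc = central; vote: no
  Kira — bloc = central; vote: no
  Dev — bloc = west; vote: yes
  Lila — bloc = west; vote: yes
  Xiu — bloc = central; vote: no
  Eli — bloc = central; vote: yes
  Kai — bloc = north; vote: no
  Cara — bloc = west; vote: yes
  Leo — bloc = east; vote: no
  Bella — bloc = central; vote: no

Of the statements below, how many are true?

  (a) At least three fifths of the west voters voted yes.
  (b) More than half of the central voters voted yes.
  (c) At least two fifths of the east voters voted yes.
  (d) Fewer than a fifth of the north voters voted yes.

(a) west: |A| = 6, |A ∩ B| = 4; needs |A ∩ B| / |A| ≥ 3/5 — true.
(b) central: |A| = 7, |A ∩ B| = 3; needs |A ∩ B| > |A ∖ B| — false.
(c) east: |A| = 9, |A ∩ B| = 4; needs |A ∩ B| / |A| ≥ 2/5 — true.
(d) north: |A| = 5, |A ∩ B| = 1; needs |A ∩ B| / |A| < 1/5 — false.

2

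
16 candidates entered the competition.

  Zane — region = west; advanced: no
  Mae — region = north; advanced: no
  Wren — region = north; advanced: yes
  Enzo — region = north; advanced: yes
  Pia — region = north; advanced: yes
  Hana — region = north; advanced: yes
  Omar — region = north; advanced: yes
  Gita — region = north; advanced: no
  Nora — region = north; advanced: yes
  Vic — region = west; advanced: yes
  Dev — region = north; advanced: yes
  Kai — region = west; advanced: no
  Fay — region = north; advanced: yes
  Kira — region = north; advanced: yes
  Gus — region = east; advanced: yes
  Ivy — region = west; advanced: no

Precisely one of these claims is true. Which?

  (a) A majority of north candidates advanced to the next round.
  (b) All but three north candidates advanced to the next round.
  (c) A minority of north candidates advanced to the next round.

|A| = 11, |A ∩ B| = 9, |A ∖ B| = 2.
(a) requires |A ∩ B| > |A ∖ B|: true.
(b) requires |A ∖ B| = 3: false.
(c) requires |A ∩ B| < |A ∖ B|: false.

(a)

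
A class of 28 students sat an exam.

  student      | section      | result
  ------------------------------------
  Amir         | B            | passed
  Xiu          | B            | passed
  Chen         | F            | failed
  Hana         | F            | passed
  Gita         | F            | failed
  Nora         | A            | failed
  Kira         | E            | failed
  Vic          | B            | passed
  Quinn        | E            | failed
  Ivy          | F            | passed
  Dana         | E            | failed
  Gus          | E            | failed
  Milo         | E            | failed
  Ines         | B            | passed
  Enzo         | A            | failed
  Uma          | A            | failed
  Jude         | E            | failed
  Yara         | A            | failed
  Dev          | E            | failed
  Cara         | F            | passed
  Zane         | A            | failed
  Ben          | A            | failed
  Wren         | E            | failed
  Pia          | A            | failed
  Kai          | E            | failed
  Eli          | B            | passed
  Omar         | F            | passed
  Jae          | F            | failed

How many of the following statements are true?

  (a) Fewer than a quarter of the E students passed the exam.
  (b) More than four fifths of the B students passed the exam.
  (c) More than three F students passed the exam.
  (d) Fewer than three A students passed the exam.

(a) E: |A| = 9, |A ∩ B| = 0; needs |A ∩ B| / |A| < 1/4 — true.
(b) B: |A| = 5, |A ∩ B| = 5; needs |A ∩ B| / |A| > 4/5 — true.
(c) F: |A| = 7, |A ∩ B| = 4; needs |A ∩ B| > 3 — true.
(d) A: |A| = 7, |A ∩ B| = 0; needs |A ∩ B| < 3 — true.

4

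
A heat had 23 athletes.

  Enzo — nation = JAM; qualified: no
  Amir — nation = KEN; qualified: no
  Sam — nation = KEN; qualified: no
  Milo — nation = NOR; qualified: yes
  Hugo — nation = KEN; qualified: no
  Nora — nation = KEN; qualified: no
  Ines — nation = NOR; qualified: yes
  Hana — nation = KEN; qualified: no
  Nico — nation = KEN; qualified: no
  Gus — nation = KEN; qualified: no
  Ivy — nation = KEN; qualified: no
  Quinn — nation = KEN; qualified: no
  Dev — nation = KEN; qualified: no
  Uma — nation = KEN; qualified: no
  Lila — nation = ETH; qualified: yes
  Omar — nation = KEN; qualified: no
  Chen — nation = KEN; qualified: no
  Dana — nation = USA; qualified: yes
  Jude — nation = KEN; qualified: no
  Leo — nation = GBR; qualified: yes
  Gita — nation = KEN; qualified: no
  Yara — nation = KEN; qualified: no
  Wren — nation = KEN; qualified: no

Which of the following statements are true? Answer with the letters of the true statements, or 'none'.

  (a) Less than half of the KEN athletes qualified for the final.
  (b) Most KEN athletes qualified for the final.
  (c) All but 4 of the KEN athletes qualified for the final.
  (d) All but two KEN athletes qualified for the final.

|A| = 17, |A ∩ B| = 0, |A ∖ B| = 17.
(a) |A ∩ B| < |A ∖ B|: holds.
(b) |A ∩ B| > |A ∖ B|: fails.
(c) |A ∖ B| = 4: fails.
(d) |A ∖ B| = 2: fails.

(a)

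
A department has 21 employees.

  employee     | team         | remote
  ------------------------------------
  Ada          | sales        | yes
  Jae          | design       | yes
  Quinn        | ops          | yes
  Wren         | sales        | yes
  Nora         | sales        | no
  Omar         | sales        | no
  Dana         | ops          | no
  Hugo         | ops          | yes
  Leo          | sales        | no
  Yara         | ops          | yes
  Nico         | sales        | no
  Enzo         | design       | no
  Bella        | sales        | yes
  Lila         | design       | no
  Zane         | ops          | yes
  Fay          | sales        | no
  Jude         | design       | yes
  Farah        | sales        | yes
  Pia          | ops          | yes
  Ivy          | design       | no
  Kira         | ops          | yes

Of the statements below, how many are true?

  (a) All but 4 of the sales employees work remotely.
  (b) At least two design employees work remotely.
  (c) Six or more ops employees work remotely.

2

(a) sales: |A| = 9, |A ∩ B| = 4; needs |A ∖ B| = 4 — false.
(b) design: |A| = 5, |A ∩ B| = 2; needs |A ∩ B| ≥ 2 — true.
(c) ops: |A| = 7, |A ∩ B| = 6; needs |A ∩ B| ≥ 6 — true.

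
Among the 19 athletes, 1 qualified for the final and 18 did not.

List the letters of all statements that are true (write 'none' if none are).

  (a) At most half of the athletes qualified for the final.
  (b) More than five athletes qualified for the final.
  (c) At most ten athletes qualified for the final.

(a), (c)

|A| = 19, |A ∩ B| = 1, |A ∖ B| = 18.
(a) |A ∩ B| ≤ |A ∖ B|: holds.
(b) |A ∩ B| > 5: fails.
(c) |A ∩ B| ≤ 10: holds.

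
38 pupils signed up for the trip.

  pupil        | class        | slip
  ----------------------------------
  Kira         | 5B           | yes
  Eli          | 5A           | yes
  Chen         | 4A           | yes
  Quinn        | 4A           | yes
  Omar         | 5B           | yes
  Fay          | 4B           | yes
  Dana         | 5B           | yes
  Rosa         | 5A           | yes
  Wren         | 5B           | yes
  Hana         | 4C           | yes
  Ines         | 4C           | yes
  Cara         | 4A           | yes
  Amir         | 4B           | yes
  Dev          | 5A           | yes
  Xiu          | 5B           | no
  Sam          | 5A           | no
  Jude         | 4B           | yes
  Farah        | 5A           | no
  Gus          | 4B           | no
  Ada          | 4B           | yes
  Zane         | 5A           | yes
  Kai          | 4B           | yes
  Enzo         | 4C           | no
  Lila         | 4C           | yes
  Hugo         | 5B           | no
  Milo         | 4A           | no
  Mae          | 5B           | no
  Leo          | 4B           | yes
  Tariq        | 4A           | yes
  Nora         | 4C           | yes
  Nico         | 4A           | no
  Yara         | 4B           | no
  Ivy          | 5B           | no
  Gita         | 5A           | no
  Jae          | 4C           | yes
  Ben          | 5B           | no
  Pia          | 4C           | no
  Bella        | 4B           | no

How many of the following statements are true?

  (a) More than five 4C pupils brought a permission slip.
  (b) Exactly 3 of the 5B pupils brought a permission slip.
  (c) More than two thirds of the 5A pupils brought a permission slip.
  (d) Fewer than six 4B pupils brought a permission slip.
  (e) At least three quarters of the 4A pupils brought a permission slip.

(a) 4C: |A| = 7, |A ∩ B| = 5; needs |A ∩ B| > 5 — false.
(b) 5B: |A| = 9, |A ∩ B| = 4; needs |A ∩ B| = 3 — false.
(c) 5A: |A| = 7, |A ∩ B| = 4; needs |A ∩ B| / |A| > 2/3 — false.
(d) 4B: |A| = 9, |A ∩ B| = 6; needs |A ∩ B| < 6 — false.
(e) 4A: |A| = 6, |A ∩ B| = 4; needs |A ∩ B| / |A| ≥ 3/4 — false.

0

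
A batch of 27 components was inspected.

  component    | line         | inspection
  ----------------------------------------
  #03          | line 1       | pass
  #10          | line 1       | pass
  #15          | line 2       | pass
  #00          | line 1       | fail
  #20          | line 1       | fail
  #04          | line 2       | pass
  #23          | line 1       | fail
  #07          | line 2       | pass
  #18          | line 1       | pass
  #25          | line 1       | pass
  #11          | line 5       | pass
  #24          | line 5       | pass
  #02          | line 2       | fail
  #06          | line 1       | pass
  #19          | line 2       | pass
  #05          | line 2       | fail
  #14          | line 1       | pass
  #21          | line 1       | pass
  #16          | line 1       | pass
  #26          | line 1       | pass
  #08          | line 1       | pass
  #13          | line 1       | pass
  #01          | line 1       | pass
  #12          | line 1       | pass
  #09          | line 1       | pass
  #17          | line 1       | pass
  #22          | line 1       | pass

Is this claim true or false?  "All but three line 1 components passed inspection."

True

'All but three line 1 components passed inspection' holds iff |A ∖ B| = 3.
|A| = 19, |A ∩ B| = 16, |A ∖ B| = 3.
|A ∖ B| = 3, so the statement is true.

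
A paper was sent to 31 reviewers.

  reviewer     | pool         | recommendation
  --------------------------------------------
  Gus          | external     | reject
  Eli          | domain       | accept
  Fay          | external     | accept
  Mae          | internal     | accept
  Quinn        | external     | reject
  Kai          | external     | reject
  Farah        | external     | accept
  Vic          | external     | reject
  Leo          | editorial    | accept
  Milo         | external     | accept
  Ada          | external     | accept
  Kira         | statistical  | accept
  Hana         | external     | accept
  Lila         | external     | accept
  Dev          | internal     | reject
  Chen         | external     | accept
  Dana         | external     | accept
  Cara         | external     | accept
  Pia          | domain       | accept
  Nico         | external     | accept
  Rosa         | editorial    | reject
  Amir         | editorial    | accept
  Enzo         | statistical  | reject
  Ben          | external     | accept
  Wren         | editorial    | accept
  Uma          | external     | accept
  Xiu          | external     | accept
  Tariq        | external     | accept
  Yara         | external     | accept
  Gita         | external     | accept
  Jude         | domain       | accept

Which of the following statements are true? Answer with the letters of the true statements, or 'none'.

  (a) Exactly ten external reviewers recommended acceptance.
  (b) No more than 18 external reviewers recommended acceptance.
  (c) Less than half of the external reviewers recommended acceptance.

(b)

|A| = 20, |A ∩ B| = 16, |A ∖ B| = 4.
(a) |A ∩ B| = 10: fails.
(b) |A ∩ B| ≤ 18: holds.
(c) |A ∩ B| < |A ∖ B|: fails.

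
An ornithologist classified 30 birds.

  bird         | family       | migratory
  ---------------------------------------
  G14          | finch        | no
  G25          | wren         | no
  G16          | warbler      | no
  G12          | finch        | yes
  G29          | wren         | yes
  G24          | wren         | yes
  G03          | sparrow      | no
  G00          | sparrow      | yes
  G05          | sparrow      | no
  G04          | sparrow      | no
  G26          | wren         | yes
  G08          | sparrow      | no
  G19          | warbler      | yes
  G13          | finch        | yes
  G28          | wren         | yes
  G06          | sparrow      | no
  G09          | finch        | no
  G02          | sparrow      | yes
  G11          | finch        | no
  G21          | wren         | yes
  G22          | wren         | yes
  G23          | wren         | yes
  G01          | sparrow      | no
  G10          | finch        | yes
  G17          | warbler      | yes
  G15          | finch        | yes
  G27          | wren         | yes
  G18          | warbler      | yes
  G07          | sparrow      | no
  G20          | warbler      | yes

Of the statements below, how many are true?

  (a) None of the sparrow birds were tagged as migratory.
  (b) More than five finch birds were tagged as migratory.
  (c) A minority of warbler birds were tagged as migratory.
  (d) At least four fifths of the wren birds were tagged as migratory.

1

(a) sparrow: |A| = 9, |A ∩ B| = 2; needs A ∩ B = ∅ (|A ∩ B| = 0) — false.
(b) finch: |A| = 7, |A ∩ B| = 4; needs |A ∩ B| > 5 — false.
(c) warbler: |A| = 5, |A ∩ B| = 4; needs |A ∩ B| < |A ∖ B| — false.
(d) wren: |A| = 9, |A ∩ B| = 8; needs |A ∩ B| / |A| ≥ 4/5 — true.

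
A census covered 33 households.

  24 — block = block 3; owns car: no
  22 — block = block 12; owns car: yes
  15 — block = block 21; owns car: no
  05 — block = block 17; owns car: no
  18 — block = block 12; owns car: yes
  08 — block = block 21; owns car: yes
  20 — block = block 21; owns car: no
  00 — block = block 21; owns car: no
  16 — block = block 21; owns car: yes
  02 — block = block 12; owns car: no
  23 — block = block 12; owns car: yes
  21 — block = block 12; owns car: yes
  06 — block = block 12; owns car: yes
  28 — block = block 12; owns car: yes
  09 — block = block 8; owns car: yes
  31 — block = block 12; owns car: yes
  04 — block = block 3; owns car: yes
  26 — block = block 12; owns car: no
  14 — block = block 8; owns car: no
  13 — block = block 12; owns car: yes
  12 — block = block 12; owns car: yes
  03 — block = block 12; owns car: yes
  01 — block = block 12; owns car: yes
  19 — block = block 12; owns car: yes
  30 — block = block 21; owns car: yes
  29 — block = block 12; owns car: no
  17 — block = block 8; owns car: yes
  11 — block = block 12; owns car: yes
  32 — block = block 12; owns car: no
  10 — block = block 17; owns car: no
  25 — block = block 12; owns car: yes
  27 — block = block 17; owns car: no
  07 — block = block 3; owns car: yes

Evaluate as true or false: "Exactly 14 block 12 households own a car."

True

'Exactly 14 block 12 households own a car' holds iff |A ∩ B| = 14.
|A| = 18, |A ∩ B| = 14, |A ∖ B| = 4.
|A ∩ B| = 14, so the statement is true.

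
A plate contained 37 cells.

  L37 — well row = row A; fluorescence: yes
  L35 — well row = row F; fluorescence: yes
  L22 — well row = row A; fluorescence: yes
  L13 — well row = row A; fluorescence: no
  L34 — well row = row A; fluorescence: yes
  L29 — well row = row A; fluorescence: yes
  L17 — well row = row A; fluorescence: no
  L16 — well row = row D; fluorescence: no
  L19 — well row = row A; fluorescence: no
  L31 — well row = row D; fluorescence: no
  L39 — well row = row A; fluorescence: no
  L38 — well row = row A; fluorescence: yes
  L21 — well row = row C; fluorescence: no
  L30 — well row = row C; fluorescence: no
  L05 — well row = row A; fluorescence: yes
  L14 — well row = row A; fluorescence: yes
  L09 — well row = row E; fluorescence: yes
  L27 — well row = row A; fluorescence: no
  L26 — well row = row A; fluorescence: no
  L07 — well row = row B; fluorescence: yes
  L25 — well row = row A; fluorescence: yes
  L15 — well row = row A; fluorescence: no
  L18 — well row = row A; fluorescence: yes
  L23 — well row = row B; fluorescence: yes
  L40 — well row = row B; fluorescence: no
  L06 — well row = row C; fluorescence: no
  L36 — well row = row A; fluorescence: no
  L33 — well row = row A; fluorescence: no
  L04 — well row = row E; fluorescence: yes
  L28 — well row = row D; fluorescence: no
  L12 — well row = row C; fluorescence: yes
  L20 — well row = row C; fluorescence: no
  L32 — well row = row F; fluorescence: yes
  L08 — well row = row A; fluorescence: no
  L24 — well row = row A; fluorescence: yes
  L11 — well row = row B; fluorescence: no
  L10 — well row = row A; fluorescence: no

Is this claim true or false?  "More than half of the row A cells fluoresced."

False

'More than half of the row A cells fluoresced' holds iff |A ∩ B| > |A ∖ B|.
|A| = 21, |A ∩ B| = 10, |A ∖ B| = 11.
10 < 11, so the statement is false.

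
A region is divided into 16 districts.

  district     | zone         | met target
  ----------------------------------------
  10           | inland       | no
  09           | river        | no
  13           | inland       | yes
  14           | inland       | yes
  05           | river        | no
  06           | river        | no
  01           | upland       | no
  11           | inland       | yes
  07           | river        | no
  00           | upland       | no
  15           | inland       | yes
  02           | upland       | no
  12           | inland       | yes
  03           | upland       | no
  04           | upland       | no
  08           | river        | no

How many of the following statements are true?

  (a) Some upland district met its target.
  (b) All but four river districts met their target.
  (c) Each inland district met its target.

0

(a) upland: |A| = 5, |A ∩ B| = 0; needs A ∩ B ≠ ∅ (|A ∩ B| ≥ 1) — false.
(b) river: |A| = 5, |A ∩ B| = 0; needs |A ∖ B| = 4 — false.
(c) inland: |A| = 6, |A ∩ B| = 5; needs A ⊆ B, i.e. every element of A is in B (|A ∖ B| = 0) — false.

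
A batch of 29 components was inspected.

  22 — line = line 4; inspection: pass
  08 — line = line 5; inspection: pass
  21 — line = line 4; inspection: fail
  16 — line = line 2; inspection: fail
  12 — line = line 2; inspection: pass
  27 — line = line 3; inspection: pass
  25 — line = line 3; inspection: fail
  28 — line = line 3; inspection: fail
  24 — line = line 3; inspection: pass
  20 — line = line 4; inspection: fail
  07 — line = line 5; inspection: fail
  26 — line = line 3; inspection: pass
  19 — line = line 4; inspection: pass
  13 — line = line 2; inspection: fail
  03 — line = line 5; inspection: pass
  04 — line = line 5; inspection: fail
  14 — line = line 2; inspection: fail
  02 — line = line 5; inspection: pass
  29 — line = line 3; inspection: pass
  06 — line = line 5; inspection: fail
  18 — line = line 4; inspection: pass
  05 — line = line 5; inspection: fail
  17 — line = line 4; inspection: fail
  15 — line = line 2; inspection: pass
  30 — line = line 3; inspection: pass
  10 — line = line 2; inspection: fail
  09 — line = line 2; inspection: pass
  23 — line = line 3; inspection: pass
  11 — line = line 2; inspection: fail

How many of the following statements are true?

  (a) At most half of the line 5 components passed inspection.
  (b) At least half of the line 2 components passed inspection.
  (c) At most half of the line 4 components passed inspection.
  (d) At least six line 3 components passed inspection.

(a) line 5: |A| = 7, |A ∩ B| = 3; needs |A ∩ B| ≤ |A ∖ B| — true.
(b) line 2: |A| = 8, |A ∩ B| = 3; needs |A ∩ B| ≥ |A ∖ B| — false.
(c) line 4: |A| = 6, |A ∩ B| = 3; needs |A ∩ B| ≤ |A ∖ B| — true.
(d) line 3: |A| = 8, |A ∩ B| = 6; needs |A ∩ B| ≥ 6 — true.

3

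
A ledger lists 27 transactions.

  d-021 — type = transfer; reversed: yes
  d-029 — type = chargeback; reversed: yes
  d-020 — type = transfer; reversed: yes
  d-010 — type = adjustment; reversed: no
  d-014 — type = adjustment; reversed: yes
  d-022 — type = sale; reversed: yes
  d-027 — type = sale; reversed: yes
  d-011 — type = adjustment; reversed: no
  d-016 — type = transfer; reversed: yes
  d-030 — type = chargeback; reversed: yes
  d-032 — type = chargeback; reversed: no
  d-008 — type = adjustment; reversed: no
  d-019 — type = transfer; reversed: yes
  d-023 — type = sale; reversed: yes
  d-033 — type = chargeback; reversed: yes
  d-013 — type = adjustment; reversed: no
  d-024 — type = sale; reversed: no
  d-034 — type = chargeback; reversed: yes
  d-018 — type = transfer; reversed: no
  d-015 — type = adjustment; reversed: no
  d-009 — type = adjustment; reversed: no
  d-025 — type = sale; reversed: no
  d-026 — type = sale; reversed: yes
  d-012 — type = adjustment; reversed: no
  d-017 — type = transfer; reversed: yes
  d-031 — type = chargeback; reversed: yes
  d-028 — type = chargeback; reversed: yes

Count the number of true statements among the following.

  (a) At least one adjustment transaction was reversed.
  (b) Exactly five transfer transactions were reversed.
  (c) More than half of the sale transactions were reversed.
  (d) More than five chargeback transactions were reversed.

(a) adjustment: |A| = 8, |A ∩ B| = 1; needs A ∩ B ≠ ∅ (|A ∩ B| ≥ 1) — true.
(b) transfer: |A| = 6, |A ∩ B| = 5; needs |A ∩ B| = 5 — true.
(c) sale: |A| = 6, |A ∩ B| = 4; needs |A ∩ B| > |A ∖ B| — true.
(d) chargeback: |A| = 7, |A ∩ B| = 6; needs |A ∩ B| > 5 — true.

4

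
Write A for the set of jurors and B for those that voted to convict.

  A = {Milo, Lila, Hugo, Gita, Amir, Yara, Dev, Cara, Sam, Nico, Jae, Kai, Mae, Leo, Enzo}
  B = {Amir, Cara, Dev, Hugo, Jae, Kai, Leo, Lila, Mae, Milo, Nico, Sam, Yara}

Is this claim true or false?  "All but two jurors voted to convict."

True

The determiner here denotes the relation: |A ∖ B| = 2.
|A| = 15, |A ∩ B| = 13, |A ∖ B| = 2.
|A ∖ B| = 2, so the statement is true.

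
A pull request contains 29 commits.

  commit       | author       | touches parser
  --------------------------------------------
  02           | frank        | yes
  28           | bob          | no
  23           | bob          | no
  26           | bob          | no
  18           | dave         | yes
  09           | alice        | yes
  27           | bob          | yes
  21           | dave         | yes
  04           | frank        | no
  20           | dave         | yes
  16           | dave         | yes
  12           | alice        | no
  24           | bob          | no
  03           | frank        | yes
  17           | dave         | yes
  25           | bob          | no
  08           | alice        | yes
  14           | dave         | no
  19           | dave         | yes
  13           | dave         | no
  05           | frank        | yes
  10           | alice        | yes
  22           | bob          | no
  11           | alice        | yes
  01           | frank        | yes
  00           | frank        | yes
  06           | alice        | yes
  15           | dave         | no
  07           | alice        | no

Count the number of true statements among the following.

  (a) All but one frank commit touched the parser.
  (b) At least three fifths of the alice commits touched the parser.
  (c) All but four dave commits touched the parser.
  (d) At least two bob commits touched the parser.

2

(a) frank: |A| = 6, |A ∩ B| = 5; needs |A ∖ B| = 1 — true.
(b) alice: |A| = 7, |A ∩ B| = 5; needs |A ∩ B| / |A| ≥ 3/5 — true.
(c) dave: |A| = 9, |A ∩ B| = 6; needs |A ∖ B| = 4 — false.
(d) bob: |A| = 7, |A ∩ B| = 1; needs |A ∩ B| ≥ 2 — false.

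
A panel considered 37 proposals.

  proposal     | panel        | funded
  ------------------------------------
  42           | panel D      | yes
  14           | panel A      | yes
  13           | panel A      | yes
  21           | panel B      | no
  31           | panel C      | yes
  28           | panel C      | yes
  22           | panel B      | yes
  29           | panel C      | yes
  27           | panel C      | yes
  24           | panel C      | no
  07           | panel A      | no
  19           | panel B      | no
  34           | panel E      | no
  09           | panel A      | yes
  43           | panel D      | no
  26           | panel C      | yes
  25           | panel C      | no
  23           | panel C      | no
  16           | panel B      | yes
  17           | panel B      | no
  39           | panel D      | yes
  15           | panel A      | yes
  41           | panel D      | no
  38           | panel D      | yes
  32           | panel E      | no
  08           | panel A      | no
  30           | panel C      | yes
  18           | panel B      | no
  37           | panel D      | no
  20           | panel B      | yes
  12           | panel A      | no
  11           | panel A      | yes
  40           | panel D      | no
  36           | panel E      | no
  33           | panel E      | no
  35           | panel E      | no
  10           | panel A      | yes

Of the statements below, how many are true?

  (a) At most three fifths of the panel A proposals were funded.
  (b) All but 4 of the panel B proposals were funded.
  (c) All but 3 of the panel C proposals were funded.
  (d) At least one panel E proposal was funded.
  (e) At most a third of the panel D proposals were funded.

2

(a) panel A: |A| = 9, |A ∩ B| = 6; needs |A ∩ B| / |A| ≤ 3/5 — false.
(b) panel B: |A| = 7, |A ∩ B| = 3; needs |A ∖ B| = 4 — true.
(c) panel C: |A| = 9, |A ∩ B| = 6; needs |A ∖ B| = 3 — true.
(d) panel E: |A| = 5, |A ∩ B| = 0; needs A ∩ B ≠ ∅ (|A ∩ B| ≥ 1) — false.
(e) panel D: |A| = 7, |A ∩ B| = 3; needs |A ∩ B| / |A| ≤ 1/3 — false.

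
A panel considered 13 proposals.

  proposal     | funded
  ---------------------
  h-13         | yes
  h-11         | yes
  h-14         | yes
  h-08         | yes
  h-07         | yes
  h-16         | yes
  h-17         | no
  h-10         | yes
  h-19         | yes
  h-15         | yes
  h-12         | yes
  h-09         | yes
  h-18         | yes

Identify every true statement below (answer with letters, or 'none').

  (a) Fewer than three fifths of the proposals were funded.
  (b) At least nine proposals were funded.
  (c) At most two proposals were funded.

(b)

|A| = 13, |A ∩ B| = 12, |A ∖ B| = 1.
(a) |A ∩ B| / |A| < 3/5: fails.
(b) |A ∩ B| ≥ 9: holds.
(c) |A ∩ B| ≤ 2: fails.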